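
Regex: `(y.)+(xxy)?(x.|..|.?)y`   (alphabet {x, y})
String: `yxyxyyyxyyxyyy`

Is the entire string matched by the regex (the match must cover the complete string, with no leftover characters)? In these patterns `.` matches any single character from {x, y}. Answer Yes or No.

No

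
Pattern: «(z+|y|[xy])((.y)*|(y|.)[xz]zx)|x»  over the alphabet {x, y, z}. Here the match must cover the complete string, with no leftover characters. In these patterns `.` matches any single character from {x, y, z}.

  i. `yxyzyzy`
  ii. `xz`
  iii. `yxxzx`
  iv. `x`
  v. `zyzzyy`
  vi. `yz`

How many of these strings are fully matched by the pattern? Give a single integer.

3

i. `yxyzyzy` → match
ii. `xz` → no match
iii. `yxxzx` → match
iv. `x` → match
v. `zyzzyy` → no match
vi. `yz` → no match
Total matched: 3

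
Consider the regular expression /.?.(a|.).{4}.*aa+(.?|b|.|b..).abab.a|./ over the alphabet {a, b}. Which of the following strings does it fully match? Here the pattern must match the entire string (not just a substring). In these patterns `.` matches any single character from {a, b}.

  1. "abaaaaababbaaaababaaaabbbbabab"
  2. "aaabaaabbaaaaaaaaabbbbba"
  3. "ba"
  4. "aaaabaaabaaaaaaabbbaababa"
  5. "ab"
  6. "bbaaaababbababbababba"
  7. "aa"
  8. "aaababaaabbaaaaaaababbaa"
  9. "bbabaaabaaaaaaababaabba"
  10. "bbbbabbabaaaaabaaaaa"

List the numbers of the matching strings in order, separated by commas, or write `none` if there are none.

1 → no match
2 → no match
3 → no match
4 → no match
5 → no match
6 → no match
7 → no match
8 → no match
9 → no match
10 → no match

none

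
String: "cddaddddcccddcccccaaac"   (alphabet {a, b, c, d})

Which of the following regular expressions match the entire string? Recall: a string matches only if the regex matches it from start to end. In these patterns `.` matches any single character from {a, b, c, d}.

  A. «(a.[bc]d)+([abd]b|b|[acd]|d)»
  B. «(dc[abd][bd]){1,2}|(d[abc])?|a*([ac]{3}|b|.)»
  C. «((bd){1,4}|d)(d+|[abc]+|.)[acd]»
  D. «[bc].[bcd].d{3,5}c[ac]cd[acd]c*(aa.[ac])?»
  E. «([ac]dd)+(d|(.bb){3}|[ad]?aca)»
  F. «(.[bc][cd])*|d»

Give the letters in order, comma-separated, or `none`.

D

A → no match — must start with "a"
B → no match
C → no match
D → match
E → no match
F → no match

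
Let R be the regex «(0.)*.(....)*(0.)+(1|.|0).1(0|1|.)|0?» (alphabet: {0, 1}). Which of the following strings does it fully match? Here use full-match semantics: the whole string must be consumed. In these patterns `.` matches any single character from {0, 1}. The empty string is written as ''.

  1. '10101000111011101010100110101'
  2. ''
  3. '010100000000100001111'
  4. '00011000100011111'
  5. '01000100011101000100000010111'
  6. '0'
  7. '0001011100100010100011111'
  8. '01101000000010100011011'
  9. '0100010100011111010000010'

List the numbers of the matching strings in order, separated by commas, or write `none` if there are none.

2, 3, 4, 5, 6, 7, 8, 9

1 → no match
2 → match
3 → match
4 → match
5 → match
6 → match
7 → match
8 → match
9 → match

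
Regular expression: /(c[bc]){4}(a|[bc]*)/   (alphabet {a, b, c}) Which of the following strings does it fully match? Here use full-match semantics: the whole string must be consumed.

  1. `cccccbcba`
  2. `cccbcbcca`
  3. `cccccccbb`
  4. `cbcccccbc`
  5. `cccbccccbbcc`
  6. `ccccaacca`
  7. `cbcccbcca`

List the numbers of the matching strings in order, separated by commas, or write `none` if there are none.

1, 2, 3, 4, 5, 7

1 → match
2 → match
3 → match
4 → match
5 → match
6 → no match
7 → match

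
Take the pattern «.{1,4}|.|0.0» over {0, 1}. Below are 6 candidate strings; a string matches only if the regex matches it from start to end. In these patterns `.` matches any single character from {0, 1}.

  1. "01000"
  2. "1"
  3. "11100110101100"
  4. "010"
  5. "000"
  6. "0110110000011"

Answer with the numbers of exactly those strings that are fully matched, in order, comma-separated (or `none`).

2, 4, 5

1 → no match
2 → match
3 → no match
4 → match
5 → match
6 → no match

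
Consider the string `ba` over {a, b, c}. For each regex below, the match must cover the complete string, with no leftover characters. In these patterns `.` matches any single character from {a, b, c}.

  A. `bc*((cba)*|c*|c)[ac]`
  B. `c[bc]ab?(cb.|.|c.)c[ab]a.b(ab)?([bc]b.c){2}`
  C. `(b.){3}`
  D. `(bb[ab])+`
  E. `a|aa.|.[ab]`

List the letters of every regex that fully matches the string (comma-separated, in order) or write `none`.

A → match
B → no match — must start with `c`
C → no match
D → no match — must start with `bb`
E → match

A, E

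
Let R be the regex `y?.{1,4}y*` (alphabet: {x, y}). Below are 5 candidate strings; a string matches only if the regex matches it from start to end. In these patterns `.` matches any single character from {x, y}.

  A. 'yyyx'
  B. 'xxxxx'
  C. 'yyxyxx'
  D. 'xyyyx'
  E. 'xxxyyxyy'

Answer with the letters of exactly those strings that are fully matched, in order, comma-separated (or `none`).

A

A. 'yyyx' → match
B. 'xxxxx' → no match
C. 'yyxyxx' → no match
D. 'xyyyx' → no match
E. 'xxxyyxyy' → no match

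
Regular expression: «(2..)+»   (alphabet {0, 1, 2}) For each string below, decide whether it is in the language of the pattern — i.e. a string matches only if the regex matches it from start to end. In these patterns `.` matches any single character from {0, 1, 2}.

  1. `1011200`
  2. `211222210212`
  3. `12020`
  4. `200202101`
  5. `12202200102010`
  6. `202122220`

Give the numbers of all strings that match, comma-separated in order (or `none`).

1 → no match — must start with `2`
2 → match
3 → no match — must start with `2`
4 → no match
5 → no match — must start with `2`
6 → no match

2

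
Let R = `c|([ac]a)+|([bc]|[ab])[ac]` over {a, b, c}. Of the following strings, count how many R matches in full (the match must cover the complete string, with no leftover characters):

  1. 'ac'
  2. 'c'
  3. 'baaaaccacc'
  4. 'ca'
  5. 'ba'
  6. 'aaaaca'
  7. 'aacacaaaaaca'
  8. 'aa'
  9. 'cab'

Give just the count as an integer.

1. 'ac' → match
2. 'c' → match
3. 'baaaaccacc' → no match
4. 'ca' → match
5. 'ba' → match
6. 'aaaaca' → match
7. 'aacacaaaaaca' → match
8. 'aa' → match
9. 'cab' → no match
Total matched: 7

7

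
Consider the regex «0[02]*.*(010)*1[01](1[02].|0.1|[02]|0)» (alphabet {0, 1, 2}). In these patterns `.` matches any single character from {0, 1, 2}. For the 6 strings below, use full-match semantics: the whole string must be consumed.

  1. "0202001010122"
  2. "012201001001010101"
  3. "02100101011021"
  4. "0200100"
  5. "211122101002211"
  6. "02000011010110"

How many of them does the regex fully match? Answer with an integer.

1 → match
2 → match
3 → match
4. "0200100" → match
5 → no match — must start with "0"
6 → match
Total matched: 5

5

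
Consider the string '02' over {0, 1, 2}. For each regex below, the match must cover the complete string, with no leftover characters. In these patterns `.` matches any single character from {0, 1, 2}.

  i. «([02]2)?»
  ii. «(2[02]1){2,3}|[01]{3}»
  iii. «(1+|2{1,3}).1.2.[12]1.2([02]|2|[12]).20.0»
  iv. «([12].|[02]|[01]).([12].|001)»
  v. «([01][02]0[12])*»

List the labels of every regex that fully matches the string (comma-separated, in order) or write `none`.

i → match
ii → no match
iii → no match — must end with '0'
iv → no match
v → no match

i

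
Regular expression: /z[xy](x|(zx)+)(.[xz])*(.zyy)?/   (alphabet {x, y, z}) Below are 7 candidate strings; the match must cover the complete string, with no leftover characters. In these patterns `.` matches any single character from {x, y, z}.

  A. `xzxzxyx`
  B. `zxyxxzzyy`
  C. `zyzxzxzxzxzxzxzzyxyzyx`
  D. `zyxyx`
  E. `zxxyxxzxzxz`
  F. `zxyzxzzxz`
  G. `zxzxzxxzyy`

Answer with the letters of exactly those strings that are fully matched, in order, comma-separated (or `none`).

C, D, E, G

A → no match — must start with `z`
B → no match
C → match
D → match
E → match
F → no match
G → match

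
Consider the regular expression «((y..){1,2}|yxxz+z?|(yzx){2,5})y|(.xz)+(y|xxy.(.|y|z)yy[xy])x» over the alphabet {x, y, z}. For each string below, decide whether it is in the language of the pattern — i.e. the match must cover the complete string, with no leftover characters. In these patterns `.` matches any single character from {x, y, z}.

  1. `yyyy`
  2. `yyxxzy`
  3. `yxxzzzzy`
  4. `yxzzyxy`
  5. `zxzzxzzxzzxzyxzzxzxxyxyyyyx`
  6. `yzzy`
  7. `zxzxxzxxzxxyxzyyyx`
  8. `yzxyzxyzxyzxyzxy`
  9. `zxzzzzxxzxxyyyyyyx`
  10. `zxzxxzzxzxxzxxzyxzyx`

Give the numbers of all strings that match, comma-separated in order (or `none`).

1, 3, 5, 6, 7, 8, 10

1 → match
2 → no match
3 → match
4 → no match
5 → match
6 → match
7 → match
8 → match
9 → no match
10 → match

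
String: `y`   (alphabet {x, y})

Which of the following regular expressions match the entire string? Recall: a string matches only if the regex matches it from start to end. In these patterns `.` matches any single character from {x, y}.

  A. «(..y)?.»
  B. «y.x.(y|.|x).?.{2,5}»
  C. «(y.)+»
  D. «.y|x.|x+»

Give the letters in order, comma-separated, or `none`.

A → match
B → no match
C → no match
D → no match

A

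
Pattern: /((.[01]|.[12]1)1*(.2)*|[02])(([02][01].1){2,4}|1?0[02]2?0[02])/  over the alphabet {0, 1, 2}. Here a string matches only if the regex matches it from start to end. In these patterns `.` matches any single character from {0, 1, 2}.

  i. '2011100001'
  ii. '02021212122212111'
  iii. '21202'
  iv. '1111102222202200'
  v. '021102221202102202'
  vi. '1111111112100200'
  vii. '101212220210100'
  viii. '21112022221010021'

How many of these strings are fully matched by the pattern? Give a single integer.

4

i. '2011100001' → no match
ii → no match
iii. '21202' → no match
iv → match
v → match
vi → match
vii → no match
viii → match
Total matched: 4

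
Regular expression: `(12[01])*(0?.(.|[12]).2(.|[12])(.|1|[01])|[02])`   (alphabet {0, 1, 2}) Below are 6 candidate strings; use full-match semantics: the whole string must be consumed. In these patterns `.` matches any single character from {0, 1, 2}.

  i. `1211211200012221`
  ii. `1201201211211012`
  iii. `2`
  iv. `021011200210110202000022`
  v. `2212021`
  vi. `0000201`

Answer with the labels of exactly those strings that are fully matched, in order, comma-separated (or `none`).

i → match
ii → no match
iii → match
iv → no match
v → no match
vi → match

i, iii, vi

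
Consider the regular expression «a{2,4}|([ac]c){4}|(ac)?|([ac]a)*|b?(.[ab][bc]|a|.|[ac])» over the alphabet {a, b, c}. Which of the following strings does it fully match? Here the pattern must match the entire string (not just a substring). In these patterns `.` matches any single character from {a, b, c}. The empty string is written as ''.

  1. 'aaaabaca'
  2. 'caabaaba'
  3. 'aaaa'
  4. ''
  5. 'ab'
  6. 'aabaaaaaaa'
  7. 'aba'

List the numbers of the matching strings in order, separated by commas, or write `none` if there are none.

1. 'aaaabaca' → no match
2. 'caabaaba' → no match
3. 'aaaa' → match
4. '' → match
5. 'ab' → no match
6. 'aabaaaaaaa' → no match
7. 'aba' → no match

3, 4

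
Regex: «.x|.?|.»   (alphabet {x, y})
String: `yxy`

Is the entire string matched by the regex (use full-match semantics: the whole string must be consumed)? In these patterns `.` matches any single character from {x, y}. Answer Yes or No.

No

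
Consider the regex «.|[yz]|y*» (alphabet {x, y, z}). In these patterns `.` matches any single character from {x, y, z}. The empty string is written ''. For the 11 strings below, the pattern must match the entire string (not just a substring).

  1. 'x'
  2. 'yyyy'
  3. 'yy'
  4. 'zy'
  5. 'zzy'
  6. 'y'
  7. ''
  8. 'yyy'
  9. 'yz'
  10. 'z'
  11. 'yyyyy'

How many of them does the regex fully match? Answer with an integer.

8

1. 'x' → match
2. 'yyyy' → match
3. 'yy' → match
4. 'zy' → no match
5. 'zzy' → no match
6. 'y' → match
7. '' → match
8. 'yyy' → match
9. 'yz' → no match
10. 'z' → match
11. 'yyyyy' → match
Total matched: 8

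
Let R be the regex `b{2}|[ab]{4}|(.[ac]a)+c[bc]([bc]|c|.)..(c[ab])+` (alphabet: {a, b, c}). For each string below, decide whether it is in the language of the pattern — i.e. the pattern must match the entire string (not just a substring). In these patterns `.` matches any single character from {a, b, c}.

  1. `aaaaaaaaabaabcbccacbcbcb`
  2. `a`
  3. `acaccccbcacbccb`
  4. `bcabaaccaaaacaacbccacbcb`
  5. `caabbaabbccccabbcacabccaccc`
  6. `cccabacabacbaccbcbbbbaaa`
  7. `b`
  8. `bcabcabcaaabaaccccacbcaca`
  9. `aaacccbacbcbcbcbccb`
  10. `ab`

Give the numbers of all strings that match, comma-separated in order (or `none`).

1 → no match
2. `a` → no match
3 → no match
4 → match
5 → no match
6 → no match
7. `b` → no match
8 → no match
9 → no match
10. `ab` → no match

4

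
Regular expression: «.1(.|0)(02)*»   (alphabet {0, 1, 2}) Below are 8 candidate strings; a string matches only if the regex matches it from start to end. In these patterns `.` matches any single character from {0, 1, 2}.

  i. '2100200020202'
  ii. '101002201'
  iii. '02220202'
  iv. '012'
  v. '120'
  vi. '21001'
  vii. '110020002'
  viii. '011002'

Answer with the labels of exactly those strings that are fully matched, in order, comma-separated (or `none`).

iv

i → no match
ii → no match
iii → no match
iv → match
v → no match
vi → no match
vii → no match
viii → no match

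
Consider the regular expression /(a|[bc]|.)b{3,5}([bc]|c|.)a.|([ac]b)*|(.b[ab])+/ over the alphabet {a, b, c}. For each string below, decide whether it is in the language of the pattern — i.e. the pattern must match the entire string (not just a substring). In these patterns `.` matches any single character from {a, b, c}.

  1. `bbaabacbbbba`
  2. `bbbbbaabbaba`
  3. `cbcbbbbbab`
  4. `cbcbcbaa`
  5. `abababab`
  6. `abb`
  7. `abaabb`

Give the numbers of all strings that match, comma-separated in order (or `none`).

1, 2, 5, 6, 7

1. `bbaabacbbbba` → match
2. `bbbbbaabbaba` → match
3. `cbcbbbbbab` → no match
4. `cbcbcbaa` → no match
5. `abababab` → match
6. `abb` → match
7. `abaabb` → match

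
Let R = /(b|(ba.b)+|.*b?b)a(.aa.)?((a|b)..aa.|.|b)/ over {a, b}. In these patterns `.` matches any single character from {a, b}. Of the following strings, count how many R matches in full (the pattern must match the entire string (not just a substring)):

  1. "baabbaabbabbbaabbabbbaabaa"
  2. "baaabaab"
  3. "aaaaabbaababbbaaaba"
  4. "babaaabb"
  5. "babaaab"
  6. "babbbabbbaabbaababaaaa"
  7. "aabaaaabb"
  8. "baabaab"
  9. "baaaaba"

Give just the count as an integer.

6

1 → match
2 → match
3 → no match
4 → no match
5 → match
6 → match
7 → match
8 → no match
9 → match
Total matched: 6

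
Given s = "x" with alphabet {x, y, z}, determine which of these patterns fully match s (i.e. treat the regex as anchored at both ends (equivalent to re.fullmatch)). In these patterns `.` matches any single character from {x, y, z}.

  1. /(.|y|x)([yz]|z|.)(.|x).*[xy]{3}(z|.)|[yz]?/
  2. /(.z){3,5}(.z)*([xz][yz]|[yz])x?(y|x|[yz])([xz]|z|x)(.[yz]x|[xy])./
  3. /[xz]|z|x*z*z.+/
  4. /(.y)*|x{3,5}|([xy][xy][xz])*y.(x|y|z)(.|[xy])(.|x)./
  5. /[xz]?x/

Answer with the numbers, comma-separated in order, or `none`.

1 → no match
2 → no match
3 → match
4 → no match
5 → match

3, 5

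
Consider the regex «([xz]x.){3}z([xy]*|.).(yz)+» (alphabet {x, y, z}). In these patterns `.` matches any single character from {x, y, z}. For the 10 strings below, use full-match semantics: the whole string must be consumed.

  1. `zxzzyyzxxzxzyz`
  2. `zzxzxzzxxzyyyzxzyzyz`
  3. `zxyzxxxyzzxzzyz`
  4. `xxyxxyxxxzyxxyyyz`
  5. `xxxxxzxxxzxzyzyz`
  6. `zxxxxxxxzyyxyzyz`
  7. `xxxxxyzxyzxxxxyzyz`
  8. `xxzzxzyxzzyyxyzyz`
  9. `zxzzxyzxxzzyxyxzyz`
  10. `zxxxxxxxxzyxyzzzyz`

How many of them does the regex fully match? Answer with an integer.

1 → no match
2 → no match
3 → no match
4 → match
5 → match
6 → no match
7 → match
8 → no match
9 → no match
10 → no match
Total matched: 3

3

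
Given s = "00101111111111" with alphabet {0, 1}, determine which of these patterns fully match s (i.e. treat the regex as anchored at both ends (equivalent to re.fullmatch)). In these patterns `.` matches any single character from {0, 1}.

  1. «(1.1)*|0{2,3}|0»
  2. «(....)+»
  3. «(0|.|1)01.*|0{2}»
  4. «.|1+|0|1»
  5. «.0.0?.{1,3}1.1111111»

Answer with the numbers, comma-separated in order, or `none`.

3, 5

1 → no match
2 → no match
3 → match
4 → no match
5 → match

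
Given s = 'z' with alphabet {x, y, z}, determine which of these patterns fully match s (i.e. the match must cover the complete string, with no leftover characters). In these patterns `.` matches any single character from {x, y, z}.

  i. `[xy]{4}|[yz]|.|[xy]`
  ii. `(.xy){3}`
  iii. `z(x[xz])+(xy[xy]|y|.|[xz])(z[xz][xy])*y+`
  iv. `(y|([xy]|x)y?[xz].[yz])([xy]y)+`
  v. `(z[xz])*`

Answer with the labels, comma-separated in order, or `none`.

i → match
ii → no match — must end with 'xy'
iii → no match — must start with 'zx'
iv → no match — must end with 'y'
v → no match

i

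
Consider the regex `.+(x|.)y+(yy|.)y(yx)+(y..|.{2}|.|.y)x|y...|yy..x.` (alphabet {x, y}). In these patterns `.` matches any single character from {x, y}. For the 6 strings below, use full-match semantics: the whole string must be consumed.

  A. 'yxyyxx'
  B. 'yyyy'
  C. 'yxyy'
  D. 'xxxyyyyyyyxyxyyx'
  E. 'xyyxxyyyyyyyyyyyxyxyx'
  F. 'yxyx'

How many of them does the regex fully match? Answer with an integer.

5

A. 'yxyyxx' → no match
B. 'yyyy' → match
C. 'yxyy' → match
D → match
E → match
F. 'yxyx' → match
Total matched: 5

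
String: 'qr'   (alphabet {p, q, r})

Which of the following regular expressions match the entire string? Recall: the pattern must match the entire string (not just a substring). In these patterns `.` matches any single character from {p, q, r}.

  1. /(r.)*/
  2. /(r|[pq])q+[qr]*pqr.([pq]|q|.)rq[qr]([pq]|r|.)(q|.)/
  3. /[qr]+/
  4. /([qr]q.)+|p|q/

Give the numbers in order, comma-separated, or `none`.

3

1 → no match
2 → no match
3 → match
4 → no match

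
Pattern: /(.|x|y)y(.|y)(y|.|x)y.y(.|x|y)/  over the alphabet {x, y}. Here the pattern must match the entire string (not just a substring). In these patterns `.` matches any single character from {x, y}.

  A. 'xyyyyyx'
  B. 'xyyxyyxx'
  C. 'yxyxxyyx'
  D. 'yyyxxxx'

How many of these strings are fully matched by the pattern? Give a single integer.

0

A. 'xyyyyyx' → no match
B. 'xyyxyyxx' → no match
C. 'yxyxxyyx' → no match
D. 'yyyxxxx' → no match
Total matched: 0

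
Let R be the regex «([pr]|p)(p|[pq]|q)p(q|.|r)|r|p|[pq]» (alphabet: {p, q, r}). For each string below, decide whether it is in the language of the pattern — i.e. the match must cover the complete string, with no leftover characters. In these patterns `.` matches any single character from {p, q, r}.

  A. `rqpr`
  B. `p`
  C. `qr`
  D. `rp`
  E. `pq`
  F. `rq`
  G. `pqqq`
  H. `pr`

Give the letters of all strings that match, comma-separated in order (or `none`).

A. `rqpr` → match
B. `p` → match
C. `qr` → no match
D. `rp` → no match
E. `pq` → no match
F. `rq` → no match
G. `pqqq` → no match
H. `pr` → no match

A, B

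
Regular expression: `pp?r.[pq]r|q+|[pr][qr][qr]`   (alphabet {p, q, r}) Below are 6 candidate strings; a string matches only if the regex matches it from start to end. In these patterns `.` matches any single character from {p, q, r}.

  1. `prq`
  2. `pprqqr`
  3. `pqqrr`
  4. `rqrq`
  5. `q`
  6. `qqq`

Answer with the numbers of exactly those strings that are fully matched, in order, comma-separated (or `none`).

1, 2, 5, 6

1 → match
2 → match
3 → no match
4 → no match
5 → match
6 → match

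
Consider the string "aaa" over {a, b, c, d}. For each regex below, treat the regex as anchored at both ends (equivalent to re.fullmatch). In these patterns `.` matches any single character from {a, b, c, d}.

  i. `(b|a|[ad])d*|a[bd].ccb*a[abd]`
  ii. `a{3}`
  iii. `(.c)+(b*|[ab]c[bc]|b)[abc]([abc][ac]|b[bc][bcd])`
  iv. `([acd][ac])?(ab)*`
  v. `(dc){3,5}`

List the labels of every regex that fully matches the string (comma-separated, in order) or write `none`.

ii

i → no match
ii → match
iii → no match
iv → no match
v → no match — must start with "dc"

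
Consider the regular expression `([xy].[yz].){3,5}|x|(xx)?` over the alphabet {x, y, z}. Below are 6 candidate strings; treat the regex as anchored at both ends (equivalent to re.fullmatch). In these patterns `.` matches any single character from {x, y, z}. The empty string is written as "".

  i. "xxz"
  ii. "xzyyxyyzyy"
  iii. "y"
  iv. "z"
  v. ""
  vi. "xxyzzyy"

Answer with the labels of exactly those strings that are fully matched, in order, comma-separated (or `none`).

v

i → no match
ii → no match
iii → no match
iv → no match
v → match
vi → no match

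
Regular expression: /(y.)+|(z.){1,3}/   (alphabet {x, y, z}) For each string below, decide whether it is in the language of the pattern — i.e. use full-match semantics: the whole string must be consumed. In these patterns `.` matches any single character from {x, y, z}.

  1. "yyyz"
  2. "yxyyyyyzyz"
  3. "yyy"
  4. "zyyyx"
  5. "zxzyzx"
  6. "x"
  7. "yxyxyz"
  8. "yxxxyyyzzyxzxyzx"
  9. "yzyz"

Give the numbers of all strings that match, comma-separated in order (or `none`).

1 → match
2 → match
3 → no match
4 → no match
5 → match
6 → no match
7 → match
8 → no match
9 → match

1, 2, 5, 7, 9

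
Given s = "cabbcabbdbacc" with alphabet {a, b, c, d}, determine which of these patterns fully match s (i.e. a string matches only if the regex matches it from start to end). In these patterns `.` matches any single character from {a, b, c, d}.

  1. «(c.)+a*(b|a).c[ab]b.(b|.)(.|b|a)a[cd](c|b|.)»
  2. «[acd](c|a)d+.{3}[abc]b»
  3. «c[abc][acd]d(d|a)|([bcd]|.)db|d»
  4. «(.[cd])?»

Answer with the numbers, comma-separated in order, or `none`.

1 → match
2 → no match — must end with "b"
3 → no match
4 → no match

1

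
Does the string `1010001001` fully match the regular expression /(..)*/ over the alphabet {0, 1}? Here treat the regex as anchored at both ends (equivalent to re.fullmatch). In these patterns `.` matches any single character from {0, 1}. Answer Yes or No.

Yes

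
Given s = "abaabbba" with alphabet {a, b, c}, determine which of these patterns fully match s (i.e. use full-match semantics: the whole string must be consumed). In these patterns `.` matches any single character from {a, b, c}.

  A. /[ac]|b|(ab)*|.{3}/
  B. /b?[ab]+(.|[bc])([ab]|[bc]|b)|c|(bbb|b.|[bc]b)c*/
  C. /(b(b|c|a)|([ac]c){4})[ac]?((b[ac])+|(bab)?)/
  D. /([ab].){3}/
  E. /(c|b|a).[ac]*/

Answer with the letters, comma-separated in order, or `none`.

B

A → no match
B → match
C → no match
D → no match
E → no match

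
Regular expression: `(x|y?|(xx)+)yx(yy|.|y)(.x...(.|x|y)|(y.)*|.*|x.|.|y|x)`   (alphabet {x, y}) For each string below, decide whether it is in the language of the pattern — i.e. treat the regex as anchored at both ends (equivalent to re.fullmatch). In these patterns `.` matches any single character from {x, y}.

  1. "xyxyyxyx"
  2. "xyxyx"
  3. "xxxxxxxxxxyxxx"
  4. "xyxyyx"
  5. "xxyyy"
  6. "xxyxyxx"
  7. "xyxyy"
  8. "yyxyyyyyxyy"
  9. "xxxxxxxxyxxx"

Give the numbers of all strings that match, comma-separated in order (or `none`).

1, 2, 3, 4, 6, 7, 8, 9

1 → match
2 → match
3 → match
4 → match
5 → no match
6 → match
7 → match
8 → match
9 → match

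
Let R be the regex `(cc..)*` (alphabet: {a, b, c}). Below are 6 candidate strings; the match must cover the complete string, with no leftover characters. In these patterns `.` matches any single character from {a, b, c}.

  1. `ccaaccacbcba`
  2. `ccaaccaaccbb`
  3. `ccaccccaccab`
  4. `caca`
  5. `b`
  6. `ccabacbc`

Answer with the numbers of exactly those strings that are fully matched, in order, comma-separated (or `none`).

1. `ccaaccacbcba` → no match
2. `ccaaccaaccbb` → match
3. `ccaccccaccab` → match
4. `caca` → no match
5. `b` → no match
6. `ccabacbc` → no match

2, 3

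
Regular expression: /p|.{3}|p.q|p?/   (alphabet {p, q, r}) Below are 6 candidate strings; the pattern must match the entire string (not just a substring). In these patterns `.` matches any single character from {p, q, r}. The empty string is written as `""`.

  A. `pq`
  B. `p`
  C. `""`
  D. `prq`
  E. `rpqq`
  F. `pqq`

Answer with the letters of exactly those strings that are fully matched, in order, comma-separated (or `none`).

B, C, D, F

A → no match
B → match
C → match
D → match
E → no match
F → match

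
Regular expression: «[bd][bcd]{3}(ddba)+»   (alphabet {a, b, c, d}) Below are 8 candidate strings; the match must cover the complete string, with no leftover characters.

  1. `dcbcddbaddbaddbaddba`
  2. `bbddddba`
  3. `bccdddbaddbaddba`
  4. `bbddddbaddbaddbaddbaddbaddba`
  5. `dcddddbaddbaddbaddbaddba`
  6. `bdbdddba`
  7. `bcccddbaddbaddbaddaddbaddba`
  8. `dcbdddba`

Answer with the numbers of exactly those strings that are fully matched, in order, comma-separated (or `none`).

1 → match
2. `bbddddba` → match
3 → match
4 → match
5 → match
6. `bdbdddba` → match
7 → no match
8. `dcbdddba` → match

1, 2, 3, 4, 5, 6, 8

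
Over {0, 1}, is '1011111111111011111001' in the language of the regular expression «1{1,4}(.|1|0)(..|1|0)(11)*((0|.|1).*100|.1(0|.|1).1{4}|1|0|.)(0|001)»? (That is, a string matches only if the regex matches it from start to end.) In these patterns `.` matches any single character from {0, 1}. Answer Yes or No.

Yes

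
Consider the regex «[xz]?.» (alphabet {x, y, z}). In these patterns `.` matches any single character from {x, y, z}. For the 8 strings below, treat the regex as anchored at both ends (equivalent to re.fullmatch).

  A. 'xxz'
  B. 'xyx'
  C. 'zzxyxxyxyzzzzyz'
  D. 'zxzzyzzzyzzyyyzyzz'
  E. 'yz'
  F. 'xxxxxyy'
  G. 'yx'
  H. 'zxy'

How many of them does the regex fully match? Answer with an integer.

0

A → no match
B → no match
C → no match
D → no match
E → no match
F → no match
G → no match
H → no match
Total matched: 0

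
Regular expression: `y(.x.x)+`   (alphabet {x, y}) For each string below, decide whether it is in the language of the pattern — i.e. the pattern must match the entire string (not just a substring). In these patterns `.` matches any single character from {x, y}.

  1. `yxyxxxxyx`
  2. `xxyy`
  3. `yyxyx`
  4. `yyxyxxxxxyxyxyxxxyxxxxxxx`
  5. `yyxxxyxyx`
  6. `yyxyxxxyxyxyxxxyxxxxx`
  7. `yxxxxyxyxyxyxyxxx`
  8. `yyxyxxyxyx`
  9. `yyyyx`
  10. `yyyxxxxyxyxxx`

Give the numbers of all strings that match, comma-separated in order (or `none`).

1 → no match
2 → no match — must start with `y`
3 → match
4 → match
5 → match
6 → match
7 → match
8 → no match
9 → no match
10 → no match

3, 4, 5, 6, 7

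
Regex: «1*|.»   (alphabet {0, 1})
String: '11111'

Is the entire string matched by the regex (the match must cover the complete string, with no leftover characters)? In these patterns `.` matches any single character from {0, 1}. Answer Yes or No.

Yes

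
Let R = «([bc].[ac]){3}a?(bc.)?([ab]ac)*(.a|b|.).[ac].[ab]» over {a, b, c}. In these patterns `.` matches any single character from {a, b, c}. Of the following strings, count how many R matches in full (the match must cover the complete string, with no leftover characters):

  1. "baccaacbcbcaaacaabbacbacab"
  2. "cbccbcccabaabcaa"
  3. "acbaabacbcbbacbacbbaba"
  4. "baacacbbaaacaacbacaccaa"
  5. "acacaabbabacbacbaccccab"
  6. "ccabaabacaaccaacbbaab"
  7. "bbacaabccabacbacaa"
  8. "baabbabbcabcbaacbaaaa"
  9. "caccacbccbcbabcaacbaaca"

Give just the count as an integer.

1 → no match
2 → no match
3 → no match
4 → match
5 → no match
6 → no match
7 → match
8 → match
9 → no match
Total matched: 3

3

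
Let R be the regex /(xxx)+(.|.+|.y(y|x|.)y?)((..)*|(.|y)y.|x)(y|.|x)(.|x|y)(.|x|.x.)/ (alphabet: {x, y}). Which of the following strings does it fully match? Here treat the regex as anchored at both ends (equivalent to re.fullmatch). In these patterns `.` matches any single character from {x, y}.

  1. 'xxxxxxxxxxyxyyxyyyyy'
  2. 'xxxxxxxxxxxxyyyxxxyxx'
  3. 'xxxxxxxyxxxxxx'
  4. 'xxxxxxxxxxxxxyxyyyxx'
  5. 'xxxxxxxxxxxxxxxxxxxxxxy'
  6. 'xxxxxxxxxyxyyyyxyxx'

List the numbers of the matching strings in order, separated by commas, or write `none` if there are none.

1 → match
2 → match
3 → match
4 → match
5 → match
6 → match

1, 2, 3, 4, 5, 6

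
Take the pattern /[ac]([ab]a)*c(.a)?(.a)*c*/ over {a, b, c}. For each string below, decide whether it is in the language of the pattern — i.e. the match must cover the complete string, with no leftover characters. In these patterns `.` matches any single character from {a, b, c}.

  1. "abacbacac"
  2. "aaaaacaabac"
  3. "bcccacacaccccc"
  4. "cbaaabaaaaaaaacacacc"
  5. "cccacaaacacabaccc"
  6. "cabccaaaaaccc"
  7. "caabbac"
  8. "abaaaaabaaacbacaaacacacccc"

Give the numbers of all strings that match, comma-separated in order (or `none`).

1, 2, 5, 8

1 → match
2 → match
3 → no match
4 → no match
5 → match
6 → no match
7 → no match
8 → match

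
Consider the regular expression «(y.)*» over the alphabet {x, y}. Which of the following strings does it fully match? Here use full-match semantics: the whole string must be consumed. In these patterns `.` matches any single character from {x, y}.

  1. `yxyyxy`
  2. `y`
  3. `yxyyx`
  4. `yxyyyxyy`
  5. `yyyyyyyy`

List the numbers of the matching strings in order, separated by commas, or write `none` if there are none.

1 → no match
2 → no match
3 → no match
4 → match
5 → match

4, 5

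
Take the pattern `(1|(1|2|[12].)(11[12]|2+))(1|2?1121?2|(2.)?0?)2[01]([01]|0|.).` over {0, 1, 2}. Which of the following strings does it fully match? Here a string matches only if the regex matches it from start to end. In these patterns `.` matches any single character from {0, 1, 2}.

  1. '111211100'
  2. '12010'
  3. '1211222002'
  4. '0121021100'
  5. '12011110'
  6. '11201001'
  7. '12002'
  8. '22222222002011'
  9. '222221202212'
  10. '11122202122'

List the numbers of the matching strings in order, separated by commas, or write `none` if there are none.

2, 3, 7, 8, 10

1 → no match
2 → match
3 → match
4 → no match
5 → no match
6 → no match
7 → match
8 → match
9 → no match
10 → match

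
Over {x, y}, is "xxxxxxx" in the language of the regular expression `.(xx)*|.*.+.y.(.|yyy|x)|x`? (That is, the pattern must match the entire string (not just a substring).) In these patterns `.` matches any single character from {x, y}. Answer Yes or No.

Yes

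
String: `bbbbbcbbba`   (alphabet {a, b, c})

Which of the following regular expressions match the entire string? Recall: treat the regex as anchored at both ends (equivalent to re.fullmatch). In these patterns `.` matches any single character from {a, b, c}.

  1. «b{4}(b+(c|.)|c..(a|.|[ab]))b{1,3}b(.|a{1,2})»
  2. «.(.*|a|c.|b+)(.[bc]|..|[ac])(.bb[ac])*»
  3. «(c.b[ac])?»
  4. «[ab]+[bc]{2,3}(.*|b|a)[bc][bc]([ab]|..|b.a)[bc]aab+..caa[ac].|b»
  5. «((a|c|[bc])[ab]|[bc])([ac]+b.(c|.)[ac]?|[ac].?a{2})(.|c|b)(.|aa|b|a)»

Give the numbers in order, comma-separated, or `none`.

1, 2

1 → match
2 → match
3 → no match
4 → no match
5 → no match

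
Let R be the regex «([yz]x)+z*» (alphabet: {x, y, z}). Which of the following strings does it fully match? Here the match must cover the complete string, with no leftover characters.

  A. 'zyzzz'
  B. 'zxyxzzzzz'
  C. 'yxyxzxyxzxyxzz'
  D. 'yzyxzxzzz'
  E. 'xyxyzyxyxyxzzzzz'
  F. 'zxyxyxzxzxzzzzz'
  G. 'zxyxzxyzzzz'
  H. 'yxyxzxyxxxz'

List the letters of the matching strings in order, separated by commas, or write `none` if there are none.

B, C, F

A. 'zyzzz' → no match
B. 'zxyxzzzzz' → match
C → match
D. 'yzyxzxzzz' → no match
E → no match
F → match
G. 'zxyxzxyzzzz' → no match
H. 'yxyxzxyxxxz' → no match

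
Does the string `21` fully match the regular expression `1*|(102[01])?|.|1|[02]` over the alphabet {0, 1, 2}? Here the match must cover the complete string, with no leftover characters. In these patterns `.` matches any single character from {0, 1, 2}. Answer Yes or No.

No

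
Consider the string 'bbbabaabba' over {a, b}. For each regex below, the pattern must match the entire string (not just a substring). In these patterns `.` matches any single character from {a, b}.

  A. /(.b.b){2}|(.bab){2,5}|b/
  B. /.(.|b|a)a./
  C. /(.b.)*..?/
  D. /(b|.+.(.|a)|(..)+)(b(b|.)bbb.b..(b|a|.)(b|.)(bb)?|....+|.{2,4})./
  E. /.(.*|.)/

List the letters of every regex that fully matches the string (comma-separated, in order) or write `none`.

C, D, E

A → no match
B → no match
C → match
D → match
E → match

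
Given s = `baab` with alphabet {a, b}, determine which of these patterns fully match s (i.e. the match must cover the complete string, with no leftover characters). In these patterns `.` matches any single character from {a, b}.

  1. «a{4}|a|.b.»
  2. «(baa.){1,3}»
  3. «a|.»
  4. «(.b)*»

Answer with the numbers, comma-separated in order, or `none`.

2

1 → no match
2 → match
3 → no match
4 → no match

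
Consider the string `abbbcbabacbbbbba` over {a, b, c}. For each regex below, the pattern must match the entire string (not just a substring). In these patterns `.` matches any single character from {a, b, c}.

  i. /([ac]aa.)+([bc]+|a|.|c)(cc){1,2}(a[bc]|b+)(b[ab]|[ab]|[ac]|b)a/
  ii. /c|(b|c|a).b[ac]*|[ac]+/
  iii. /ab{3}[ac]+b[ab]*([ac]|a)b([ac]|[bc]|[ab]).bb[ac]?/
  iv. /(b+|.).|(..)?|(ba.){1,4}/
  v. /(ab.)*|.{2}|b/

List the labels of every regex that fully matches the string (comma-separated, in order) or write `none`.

i → no match
ii → no match
iii → match
iv → no match
v → no match

iii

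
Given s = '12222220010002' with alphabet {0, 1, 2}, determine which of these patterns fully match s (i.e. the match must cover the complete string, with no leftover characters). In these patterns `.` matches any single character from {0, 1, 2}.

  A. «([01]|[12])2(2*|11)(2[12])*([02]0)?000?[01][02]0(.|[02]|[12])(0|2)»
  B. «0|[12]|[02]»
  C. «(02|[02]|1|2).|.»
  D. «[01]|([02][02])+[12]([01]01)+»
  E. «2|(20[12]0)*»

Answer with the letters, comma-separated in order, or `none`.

A → match
B → no match
C → no match
D → no match
E → no match

A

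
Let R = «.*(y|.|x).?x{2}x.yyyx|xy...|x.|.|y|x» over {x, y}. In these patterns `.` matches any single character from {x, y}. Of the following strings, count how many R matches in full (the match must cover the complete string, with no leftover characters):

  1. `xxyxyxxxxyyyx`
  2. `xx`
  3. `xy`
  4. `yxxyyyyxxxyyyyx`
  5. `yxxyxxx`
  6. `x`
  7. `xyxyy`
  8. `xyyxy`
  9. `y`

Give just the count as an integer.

8

1 → match
2 → match
3 → match
4 → match
5 → no match
6 → match
7 → match
8 → match
9 → match
Total matched: 8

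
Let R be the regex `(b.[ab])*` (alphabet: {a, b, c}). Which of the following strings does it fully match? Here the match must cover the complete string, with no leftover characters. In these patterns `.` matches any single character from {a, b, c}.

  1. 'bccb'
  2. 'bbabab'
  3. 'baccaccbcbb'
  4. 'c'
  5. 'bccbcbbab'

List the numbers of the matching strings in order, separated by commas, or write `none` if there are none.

1 → no match
2 → match
3 → no match
4 → no match
5 → no match

2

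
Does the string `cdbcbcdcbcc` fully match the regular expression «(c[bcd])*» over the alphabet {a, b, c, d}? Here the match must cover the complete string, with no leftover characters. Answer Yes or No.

No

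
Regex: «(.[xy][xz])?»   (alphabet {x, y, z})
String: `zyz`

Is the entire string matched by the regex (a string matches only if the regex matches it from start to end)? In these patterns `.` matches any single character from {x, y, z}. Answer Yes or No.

Yes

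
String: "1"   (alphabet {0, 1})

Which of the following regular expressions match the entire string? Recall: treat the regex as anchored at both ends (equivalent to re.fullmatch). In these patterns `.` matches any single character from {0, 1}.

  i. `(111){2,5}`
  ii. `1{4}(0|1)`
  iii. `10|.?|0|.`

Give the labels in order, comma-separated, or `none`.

iii

i → no match — must start with "111"
ii → no match
iii → match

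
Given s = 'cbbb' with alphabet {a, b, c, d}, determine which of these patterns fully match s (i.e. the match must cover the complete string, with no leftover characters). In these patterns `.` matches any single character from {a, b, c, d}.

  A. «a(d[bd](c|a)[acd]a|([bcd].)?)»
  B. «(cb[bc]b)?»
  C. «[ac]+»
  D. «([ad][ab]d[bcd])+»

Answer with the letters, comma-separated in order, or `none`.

B

A → no match — must start with 'a'
B → match
C → no match
D → no match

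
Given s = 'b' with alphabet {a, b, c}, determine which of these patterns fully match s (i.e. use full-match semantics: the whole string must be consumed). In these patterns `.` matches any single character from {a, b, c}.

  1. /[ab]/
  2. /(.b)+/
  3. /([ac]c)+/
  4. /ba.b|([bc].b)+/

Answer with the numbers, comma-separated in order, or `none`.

1 → match
2 → no match
3 → no match — must end with 'c'
4 → no match

1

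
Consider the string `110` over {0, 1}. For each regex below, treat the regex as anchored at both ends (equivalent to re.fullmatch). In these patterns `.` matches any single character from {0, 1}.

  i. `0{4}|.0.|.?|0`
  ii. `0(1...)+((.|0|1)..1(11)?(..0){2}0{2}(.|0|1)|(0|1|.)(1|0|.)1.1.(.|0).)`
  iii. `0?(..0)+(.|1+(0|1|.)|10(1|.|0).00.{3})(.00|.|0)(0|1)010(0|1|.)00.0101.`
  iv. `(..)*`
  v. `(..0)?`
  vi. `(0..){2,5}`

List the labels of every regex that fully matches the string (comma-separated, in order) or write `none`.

v

i → no match
ii → no match — must start with `01`
iii → no match
iv → no match
v → match
vi → no match — must start with `0`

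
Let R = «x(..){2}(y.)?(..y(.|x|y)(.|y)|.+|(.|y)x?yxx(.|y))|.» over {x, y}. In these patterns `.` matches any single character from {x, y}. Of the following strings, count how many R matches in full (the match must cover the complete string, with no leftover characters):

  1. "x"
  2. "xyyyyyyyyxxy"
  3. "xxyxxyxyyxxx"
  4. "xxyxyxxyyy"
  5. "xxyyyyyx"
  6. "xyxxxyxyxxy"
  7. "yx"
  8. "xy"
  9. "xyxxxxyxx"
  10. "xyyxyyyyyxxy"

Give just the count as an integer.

8

1. "x" → match
2. "xyyyyyyyyxxy" → match
3. "xxyxxyxyyxxx" → match
4. "xxyxyxxyyy" → match
5. "xxyyyyyx" → match
6. "xyxxxyxyxxy" → match
7. "yx" → no match
8. "xy" → no match
9. "xyxxxxyxx" → match
10. "xyyxyyyyyxxy" → match
Total matched: 8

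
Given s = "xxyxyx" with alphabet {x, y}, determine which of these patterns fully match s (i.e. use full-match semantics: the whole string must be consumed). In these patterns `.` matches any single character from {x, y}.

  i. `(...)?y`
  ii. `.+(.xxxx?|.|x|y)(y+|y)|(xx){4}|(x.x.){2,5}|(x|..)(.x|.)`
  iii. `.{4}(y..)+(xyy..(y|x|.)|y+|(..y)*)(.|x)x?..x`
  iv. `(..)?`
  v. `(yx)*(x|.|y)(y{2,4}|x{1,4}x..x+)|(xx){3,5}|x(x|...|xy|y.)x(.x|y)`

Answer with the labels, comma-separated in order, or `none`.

v

i → no match — must end with "y"
ii → no match
iii → no match
iv → no match
v → match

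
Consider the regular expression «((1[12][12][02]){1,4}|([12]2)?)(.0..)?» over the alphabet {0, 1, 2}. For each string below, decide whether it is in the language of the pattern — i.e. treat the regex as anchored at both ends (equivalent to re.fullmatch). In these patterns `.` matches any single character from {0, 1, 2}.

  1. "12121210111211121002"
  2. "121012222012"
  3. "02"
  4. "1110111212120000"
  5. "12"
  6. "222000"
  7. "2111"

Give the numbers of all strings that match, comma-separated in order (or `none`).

1 → match
2 → match
3 → no match
4 → match
5 → match
6 → match
7 → no match

1, 2, 4, 5, 6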